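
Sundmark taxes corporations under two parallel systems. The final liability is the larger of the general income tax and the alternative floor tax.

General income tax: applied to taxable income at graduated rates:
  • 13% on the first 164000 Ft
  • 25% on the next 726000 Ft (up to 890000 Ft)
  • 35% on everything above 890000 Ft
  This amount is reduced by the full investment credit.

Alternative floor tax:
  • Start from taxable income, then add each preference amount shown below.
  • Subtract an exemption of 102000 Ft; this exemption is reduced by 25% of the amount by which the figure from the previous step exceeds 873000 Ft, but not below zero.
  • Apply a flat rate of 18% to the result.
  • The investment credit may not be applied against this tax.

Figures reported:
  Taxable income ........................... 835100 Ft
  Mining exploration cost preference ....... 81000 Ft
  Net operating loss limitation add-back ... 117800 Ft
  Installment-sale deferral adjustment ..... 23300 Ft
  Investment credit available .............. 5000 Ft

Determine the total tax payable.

General income tax:
  164000 Ft × 13% = 21320 Ft
  671100 Ft × 25% = 167775 Ft
  → 189095 Ft
  Less investment credit 5000 Ft → 184095 Ft

Alternative floor tax:
  Adjusted income: 835100 Ft + 81000 Ft + 117800 Ft + 23300 Ft = 1057200 Ft
  Exemption: 102000 Ft − 25% × (1057200 Ft − 873000 Ft) = 102000 Ft − 46050 Ft = 55950 Ft
  Base: 1057200 Ft − 55950 Ft = 1001250 Ft
  1001250 Ft × 18% = 180225 Ft

184095 Ft > 180225 Ft, so the general income tax governs.

184095 Ft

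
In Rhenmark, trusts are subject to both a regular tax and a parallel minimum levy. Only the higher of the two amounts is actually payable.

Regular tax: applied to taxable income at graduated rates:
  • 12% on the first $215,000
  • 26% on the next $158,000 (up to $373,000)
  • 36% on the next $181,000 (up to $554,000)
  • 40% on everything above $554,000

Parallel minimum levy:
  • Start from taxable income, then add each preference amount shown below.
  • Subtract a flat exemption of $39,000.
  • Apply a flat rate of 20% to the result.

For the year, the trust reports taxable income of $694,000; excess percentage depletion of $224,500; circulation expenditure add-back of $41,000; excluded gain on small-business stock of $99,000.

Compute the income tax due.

Regular tax:
  $215,000 × 12% = $25,800
  $158,000 × 26% = $41,080
  $181,000 × 36% = $65,160
  $140,000 × 40% = $56,000
  → $188,040

Parallel minimum levy:
  Adjusted income: $694,000 + $224,500 + $41,000 + $99,000 = $1,058,500
  Less exemption $39,000 → base $1,019,500
  $1,019,500 × 20% = $203,900

$203,900 > $188,040, so the parallel minimum levy is the binding amount.

$203,900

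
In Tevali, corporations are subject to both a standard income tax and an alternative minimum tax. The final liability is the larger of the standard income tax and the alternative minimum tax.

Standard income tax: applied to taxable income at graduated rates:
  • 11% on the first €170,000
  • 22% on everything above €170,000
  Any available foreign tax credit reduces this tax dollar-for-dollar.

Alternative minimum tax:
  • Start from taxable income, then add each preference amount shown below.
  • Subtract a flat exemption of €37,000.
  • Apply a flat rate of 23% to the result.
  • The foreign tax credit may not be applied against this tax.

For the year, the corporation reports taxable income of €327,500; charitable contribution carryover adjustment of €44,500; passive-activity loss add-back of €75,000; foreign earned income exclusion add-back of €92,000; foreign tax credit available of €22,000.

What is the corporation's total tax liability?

€115,460

Alternative minimum tax:
  Adjusted income: €327,500 + €44,500 + €75,000 + €92,000 = €539,000
  Less exemption €37,000 → base €502,000
  €502,000 × 23% = €115,460

Standard income tax:
  €170,000 × 11% = €18,700
  €157,500 × 22% = €34,650
  → €53,350
  Less foreign tax credit €22,000 → €31,350

€115,460 > €31,350, so the alternative minimum tax is the binding amount.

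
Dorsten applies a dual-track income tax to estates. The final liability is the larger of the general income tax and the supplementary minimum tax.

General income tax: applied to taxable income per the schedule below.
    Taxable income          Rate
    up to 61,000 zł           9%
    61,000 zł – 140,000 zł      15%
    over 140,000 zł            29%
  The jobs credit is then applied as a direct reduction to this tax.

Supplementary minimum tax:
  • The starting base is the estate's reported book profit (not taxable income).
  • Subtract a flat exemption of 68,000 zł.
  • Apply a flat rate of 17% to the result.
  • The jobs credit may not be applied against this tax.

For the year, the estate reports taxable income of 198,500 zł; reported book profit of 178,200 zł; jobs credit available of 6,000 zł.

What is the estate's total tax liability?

28,305 zł

General income tax:
  61,000 zł × 9% = 5,490 zł
  79,000 zł × 15% = 11,850 zł
  58,500 zł × 29% = 16,965 zł
  → 34,305 zł
  Less jobs credit 6,000 zł → 28,305 zł

Supplementary minimum tax:
  Base (reported book profit): 178,200 zł
  Less exemption 68,000 zł → base 110,200 zł
  110,200 zł × 17% = 18,734 zł

28,305 zł > 18,734 zł, so the general income tax governs.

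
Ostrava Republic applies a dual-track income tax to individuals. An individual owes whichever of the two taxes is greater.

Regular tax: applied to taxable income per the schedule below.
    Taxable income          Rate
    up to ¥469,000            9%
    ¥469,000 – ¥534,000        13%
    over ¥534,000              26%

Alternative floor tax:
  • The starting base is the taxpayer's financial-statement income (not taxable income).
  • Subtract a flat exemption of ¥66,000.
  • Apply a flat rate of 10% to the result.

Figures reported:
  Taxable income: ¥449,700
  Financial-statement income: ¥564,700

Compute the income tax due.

¥49,870

Alternative floor tax:
  Base (financial-statement income): ¥564,700
  Less exemption ¥66,000 → base ¥498,700
  ¥498,700 × 10% = ¥49,870

Regular tax:
  ¥449,700 × 9% = ¥40,473

¥49,870 > ¥40,473, so the alternative floor tax is the binding amount.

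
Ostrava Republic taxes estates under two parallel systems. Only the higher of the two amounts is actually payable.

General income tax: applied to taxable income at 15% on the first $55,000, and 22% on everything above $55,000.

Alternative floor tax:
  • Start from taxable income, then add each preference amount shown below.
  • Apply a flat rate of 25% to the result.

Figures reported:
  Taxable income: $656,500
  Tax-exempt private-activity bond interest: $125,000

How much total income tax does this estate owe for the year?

General income tax:
  $55,000 × 15% = $8,250
  $601,500 × 22% = $132,330
  → $140,580

Alternative floor tax:
  Adjusted income: $656,500 + $125,000 = $781,500
  $781,500 × 25% = $195,375

$195,375 > $140,580, so the alternative floor tax is the binding amount.

$195,375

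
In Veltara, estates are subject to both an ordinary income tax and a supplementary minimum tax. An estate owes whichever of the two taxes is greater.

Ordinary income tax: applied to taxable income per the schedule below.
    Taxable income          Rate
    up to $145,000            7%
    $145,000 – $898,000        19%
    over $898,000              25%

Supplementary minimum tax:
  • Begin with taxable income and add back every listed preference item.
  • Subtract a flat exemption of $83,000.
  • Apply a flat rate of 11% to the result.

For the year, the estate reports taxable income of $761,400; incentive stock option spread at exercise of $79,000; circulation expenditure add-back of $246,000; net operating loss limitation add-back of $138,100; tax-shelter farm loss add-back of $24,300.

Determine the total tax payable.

$128,238

Ordinary income tax:
  $145,000 × 7% = $10,150
  $616,400 × 19% = $117,116
  → $127,266

Supplementary minimum tax:
  Adjusted income: $761,400 + $79,000 + $246,000 + $138,100 + $24,300 = $1,248,800
  Less exemption $83,000 → base $1,165,800
  $1,165,800 × 11% = $128,238

$128,238 > $127,266, so the supplementary minimum tax is the binding amount.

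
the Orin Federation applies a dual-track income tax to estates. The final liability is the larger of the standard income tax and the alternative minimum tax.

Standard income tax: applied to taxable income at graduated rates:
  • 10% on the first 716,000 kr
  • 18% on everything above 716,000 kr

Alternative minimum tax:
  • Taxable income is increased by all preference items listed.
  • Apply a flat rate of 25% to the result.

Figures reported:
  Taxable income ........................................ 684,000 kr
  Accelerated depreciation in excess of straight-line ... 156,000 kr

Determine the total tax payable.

Alternative minimum tax:
  Adjusted income: 684,000 kr + 156,000 kr = 840,000 kr
  840,000 kr × 25% = 210,000 kr

Standard income tax:
  684,000 kr × 10% = 68,400 kr

210,000 kr > 68,400 kr, so the alternative minimum tax is the binding amount.

210,000 kr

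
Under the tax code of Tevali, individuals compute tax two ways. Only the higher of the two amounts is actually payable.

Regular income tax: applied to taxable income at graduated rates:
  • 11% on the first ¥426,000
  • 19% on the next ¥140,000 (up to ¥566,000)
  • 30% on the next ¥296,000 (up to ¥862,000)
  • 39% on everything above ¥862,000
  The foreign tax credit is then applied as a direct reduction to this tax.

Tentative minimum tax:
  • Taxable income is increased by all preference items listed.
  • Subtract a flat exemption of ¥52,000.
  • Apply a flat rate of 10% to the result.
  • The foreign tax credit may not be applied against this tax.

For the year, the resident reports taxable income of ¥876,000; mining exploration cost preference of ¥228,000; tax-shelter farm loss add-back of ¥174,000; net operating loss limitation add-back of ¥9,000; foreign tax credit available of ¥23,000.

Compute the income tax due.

Regular income tax:
  ¥426,000 × 11% = ¥46,860
  ¥140,000 × 19% = ¥26,600
  ¥296,000 × 30% = ¥88,800
  ¥14,000 × 39% = ¥5,460
  → ¥167,720
  Less foreign tax credit ¥23,000 → ¥144,720

Tentative minimum tax:
  Adjusted income: ¥876,000 + ¥228,000 + ¥174,000 + ¥9,000 = ¥1,287,000
  Less exemption ¥52,000 → base ¥1,235,000
  ¥1,235,000 × 10% = ¥123,500

¥144,720 > ¥123,500, so the regular income tax governs.

¥144,720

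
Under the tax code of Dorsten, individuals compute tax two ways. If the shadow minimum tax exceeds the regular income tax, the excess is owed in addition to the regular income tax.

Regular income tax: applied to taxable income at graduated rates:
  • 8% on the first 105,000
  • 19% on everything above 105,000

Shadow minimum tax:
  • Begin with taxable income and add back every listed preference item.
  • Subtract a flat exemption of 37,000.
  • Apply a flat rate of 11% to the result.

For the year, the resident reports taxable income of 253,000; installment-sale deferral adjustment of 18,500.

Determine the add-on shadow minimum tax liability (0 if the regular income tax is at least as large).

0

Shadow minimum tax:
  Adjusted income: 253,000 + 18,500 = 271,500
  Less exemption 37,000 → base 234,500
  234,500 × 11% = 25,795

Regular income tax:
  105,000 × 8% = 8,400
  148,000 × 19% = 28,120
  → 36,520

25,795 ≤ 36,520, so no add-on is due.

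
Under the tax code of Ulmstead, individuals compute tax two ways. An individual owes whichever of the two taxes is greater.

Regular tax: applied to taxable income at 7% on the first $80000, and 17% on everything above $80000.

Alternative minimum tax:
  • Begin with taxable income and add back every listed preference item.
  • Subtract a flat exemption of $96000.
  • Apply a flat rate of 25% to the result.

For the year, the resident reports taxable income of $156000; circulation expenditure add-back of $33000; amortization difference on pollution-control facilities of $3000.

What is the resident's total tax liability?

$24000

Alternative minimum tax:
  Adjusted income: $156000 + $33000 + $3000 = $192000
  Less exemption $96000 → base $96000
  $96000 × 25% = $24000

Regular tax:
  $80000 × 7% = $5600
  $76000 × 17% = $12920
  → $18520

$24000 > $18520, so the alternative minimum tax is the binding amount.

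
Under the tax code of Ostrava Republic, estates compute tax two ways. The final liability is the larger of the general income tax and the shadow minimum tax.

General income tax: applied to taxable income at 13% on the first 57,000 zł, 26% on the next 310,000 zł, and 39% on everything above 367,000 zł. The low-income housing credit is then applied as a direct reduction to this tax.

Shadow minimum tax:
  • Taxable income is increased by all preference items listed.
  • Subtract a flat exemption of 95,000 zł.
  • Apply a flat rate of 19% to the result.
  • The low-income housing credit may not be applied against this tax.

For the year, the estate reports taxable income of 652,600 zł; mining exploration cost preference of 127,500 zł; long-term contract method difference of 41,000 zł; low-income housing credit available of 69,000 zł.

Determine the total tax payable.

General income tax:
  57,000 zł × 13% = 7,410 zł
  310,000 zł × 26% = 80,600 zł
  285,600 zł × 39% = 111,384 zł
  → 199,394 zł
  Less low-income housing credit 69,000 zł → 130,394 zł

Shadow minimum tax:
  Adjusted income: 652,600 zł + 127,500 zł + 41,000 zł = 821,100 zł
  Less exemption 95,000 zł → base 726,100 zł
  726,100 zł × 19% = 137,959 zł

137,959 zł > 130,394 zł, so the shadow minimum tax is the binding amount.

137,959 zł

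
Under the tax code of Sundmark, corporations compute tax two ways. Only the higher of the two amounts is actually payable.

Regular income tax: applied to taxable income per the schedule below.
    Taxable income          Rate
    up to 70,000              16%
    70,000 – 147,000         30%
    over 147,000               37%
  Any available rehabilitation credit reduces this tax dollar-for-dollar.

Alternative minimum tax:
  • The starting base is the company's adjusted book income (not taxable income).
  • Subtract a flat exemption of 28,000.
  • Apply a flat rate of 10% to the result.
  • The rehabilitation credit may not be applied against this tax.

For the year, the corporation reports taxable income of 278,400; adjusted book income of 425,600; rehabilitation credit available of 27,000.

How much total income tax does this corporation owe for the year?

55,918

Alternative minimum tax:
  Base (adjusted book income): 425,600
  Less exemption 28,000 → base 397,600
  397,600 × 10% = 39,760

Regular income tax:
  70,000 × 16% = 11,200
  77,000 × 30% = 23,100
  131,400 × 37% = 48,618
  → 82,918
  Less rehabilitation credit 27,000 → 55,918

55,918 > 39,760, so the regular income tax governs.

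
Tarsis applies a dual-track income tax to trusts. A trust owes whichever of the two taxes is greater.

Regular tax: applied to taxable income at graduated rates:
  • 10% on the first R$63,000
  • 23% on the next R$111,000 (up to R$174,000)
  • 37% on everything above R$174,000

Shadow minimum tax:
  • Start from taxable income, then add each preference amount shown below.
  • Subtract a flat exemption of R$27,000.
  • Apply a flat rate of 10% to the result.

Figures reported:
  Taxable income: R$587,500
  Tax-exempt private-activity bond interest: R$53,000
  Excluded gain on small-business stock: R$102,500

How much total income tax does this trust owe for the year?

Shadow minimum tax:
  Adjusted income: R$587,500 + R$53,000 + R$102,500 = R$743,000
  Less exemption R$27,000 → base R$716,000
  R$716,000 × 10% = R$71,600

Regular tax:
  R$63,000 × 10% = R$6,300
  R$111,000 × 23% = R$25,530
  R$413,500 × 37% = R$152,995
  → R$184,825

R$184,825 > R$71,600, so the regular tax governs.

R$184,825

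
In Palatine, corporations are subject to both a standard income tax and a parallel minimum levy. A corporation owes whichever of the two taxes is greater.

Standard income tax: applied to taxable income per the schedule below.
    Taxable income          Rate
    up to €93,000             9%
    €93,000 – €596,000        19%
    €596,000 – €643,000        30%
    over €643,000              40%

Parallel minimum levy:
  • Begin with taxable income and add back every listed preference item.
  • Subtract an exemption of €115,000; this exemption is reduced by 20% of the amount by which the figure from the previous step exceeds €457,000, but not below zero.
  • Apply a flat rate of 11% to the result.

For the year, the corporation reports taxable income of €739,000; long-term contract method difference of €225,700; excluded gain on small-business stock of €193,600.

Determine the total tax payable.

Standard income tax:
  €93,000 × 9% = €8,370
  €503,000 × 19% = €95,570
  €47,000 × 30% = €14,100
  €96,000 × 40% = €38,400
  → €156,440

Parallel minimum levy:
  Adjusted income: €739,000 + €225,700 + €193,600 = €1,158,300
  Exemption: 20% × (€1,158,300 − €457,000) = €140,260 ≥ €115,000, so the exemption is fully phased out
  Base: €1,158,300 − €0 = €1,158,300
  €1,158,300 × 11% = €127,413

€156,440 > €127,413, so the standard income tax governs.

€156,440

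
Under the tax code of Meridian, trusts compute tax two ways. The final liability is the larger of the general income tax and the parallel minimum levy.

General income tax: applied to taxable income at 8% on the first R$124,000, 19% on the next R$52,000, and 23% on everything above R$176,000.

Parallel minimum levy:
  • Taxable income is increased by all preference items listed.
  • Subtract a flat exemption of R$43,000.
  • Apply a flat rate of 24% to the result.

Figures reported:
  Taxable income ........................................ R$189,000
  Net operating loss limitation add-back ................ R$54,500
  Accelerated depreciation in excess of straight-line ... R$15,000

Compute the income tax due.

Parallel minimum levy:
  Adjusted income: R$189,000 + R$54,500 + R$15,000 = R$258,500
  Less exemption R$43,000 → base R$215,500
  R$215,500 × 24% = R$51,720

General income tax:
  R$124,000 × 8% = R$9,920
  R$52,000 × 19% = R$9,880
  R$13,000 × 23% = R$2,990
  → R$22,790

R$51,720 > R$22,790, so the parallel minimum levy is the binding amount.

R$51,720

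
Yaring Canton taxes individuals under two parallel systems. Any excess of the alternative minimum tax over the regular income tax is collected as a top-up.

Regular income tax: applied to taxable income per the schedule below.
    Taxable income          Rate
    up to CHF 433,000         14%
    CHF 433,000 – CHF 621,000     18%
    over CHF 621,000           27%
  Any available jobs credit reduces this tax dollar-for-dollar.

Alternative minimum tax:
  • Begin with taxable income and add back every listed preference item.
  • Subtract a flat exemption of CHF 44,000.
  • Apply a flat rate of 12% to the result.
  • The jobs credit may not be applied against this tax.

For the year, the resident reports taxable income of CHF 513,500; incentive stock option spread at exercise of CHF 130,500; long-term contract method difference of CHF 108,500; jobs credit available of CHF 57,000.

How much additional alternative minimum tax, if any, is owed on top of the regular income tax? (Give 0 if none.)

CHF 66,910

Regular income tax:
  CHF 433,000 × 14% = CHF 60,620
  CHF 80,500 × 18% = CHF 14,490
  → CHF 75,110
  Less jobs credit CHF 57,000 → CHF 18,110

Alternative minimum tax:
  Adjusted income: CHF 513,500 + CHF 130,500 + CHF 108,500 = CHF 752,500
  Less exemption CHF 44,000 → base CHF 708,500
  CHF 708,500 × 12% = CHF 85,020

Excess of alternative minimum tax over regular income tax: CHF 85,020 − CHF 18,110 = CHF 66,910.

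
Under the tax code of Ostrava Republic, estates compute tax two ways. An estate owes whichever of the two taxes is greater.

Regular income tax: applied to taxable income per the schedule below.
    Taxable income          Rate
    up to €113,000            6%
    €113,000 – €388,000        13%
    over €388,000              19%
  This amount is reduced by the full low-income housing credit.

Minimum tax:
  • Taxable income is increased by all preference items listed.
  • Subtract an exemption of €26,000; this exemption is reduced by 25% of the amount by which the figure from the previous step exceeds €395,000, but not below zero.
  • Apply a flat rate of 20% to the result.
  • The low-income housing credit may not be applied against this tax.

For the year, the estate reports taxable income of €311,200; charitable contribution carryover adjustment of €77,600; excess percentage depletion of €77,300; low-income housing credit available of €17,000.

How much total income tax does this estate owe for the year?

€91,575

Minimum tax:
  Adjusted income: €311,200 + €77,600 + €77,300 = €466,100
  Exemption: €26,000 − 25% × (€466,100 − €395,000) = €26,000 − €17,775 = €8,225
  Base: €466,100 − €8,225 = €457,875
  €457,875 × 20% = €91,575

Regular income tax:
  €113,000 × 6% = €6,780
  €198,200 × 13% = €25,766
  → €32,546
  Less low-income housing credit €17,000 → €15,546

€91,575 > €15,546, so the minimum tax is the binding amount.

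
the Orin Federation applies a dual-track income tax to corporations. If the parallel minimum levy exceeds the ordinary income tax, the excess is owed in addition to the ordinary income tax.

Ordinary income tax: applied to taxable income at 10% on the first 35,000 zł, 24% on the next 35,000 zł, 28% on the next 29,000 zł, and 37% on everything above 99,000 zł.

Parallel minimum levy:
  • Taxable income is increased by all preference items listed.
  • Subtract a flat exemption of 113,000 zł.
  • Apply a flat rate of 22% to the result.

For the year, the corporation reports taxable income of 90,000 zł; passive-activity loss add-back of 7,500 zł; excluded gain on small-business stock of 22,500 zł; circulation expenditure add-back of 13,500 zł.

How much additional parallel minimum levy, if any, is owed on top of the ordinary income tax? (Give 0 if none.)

Ordinary income tax:
  35,000 zł × 10% = 3,500 zł
  35,000 zł × 24% = 8,400 zł
  20,000 zł × 28% = 5,600 zł
  → 17,500 zł

Parallel minimum levy:
  Adjusted income: 90,000 zł + 7,500 zł + 22,500 zł + 13,500 zł = 133,500 zł
  Less exemption 113,000 zł → base 20,500 zł
  20,500 zł × 22% = 4,510 zł

4,510 zł ≤ 17,500 zł, so no add-on is due.

0 zł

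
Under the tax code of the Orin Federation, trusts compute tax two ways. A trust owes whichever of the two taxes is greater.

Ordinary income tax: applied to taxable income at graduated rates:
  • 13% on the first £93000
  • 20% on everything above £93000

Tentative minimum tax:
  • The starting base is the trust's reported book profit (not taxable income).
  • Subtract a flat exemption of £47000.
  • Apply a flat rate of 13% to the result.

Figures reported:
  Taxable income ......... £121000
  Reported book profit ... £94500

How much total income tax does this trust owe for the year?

Tentative minimum tax:
  Base (reported book profit): £94500
  Less exemption £47000 → base £47500
  £47500 × 13% = £6175

Ordinary income tax:
  £93000 × 13% = £12090
  £28000 × 20% = £5600
  → £17690

£17690 > £6175, so the ordinary income tax governs.

£17690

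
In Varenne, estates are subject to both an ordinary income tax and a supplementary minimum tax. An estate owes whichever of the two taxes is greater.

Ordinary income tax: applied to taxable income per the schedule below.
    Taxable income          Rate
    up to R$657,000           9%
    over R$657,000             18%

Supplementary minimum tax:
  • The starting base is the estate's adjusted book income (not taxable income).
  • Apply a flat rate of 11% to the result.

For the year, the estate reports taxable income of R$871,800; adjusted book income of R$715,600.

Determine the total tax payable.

Ordinary income tax:
  R$657,000 × 9% = R$59,130
  R$214,800 × 18% = R$38,664
  → R$97,794

Supplementary minimum tax:
  Base (adjusted book income): R$715,600
  R$715,600 × 11% = R$78,716

R$97,794 > R$78,716, so the ordinary income tax governs.

R$97,794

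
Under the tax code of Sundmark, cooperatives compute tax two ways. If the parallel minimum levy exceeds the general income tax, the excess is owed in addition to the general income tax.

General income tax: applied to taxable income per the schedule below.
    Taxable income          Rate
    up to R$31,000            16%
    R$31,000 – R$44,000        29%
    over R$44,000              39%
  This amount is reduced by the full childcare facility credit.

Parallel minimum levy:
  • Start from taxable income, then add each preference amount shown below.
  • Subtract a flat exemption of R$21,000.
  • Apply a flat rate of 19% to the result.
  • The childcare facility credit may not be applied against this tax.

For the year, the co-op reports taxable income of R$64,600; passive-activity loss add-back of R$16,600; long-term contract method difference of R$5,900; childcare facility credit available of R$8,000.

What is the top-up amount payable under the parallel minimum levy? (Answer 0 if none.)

R$3,795

Parallel minimum levy:
  Adjusted income: R$64,600 + R$16,600 + R$5,900 = R$87,100
  Less exemption R$21,000 → base R$66,100
  R$66,100 × 19% = R$12,559

General income tax:
  R$31,000 × 16% = R$4,960
  R$13,000 × 29% = R$3,770
  R$20,600 × 39% = R$8,034
  → R$16,764
  Less childcare facility credit R$8,000 → R$8,764

Excess of parallel minimum levy over general income tax: R$12,559 − R$8,764 = R$3,795.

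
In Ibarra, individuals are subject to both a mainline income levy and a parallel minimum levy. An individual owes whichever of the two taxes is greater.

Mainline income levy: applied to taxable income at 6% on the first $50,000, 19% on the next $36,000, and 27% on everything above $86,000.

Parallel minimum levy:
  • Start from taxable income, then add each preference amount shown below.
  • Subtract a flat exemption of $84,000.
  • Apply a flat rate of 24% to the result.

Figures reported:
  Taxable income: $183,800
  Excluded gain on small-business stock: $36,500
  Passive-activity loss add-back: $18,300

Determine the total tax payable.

Mainline income levy:
  $50,000 × 6% = $3,000
  $36,000 × 19% = $6,840
  $97,800 × 27% = $26,406
  → $36,246

Parallel minimum levy:
  Adjusted income: $183,800 + $36,500 + $18,300 = $238,600
  Less exemption $84,000 → base $154,600
  $154,600 × 24% = $37,104

$37,104 > $36,246, so the parallel minimum levy is the binding amount.

$37,104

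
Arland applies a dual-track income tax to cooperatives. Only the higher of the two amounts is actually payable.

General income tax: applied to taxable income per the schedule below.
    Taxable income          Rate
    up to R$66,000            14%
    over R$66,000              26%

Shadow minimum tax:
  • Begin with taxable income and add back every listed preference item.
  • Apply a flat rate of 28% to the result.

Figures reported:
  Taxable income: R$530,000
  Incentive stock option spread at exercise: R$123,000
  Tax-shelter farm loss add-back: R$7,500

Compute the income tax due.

General income tax:
  R$66,000 × 14% = R$9,240
  R$464,000 × 26% = R$120,640
  → R$129,880

Shadow minimum tax:
  Adjusted income: R$530,000 + R$123,000 + R$7,500 = R$660,500
  R$660,500 × 28% = R$184,940

R$184,940 > R$129,880, so the shadow minimum tax is the binding amount.

R$184,940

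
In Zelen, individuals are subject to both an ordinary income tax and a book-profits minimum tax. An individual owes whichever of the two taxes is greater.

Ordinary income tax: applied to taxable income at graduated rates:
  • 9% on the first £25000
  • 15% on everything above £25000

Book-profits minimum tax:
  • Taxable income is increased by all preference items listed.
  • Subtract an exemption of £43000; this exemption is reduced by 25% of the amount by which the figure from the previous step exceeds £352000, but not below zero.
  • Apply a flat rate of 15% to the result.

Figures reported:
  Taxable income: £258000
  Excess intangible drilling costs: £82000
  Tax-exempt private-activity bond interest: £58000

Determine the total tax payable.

£54975

Ordinary income tax:
  £25000 × 9% = £2250
  £233000 × 15% = £34950
  → £37200

Book-profits minimum tax:
  Adjusted income: £258000 + £82000 + £58000 = £398000
  Exemption: £43000 − 25% × (£398000 − £352000) = £43000 − £11500 = £31500
  Base: £398000 − £31500 = £366500
  £366500 × 15% = £54975

£54975 > £37200, so the book-profits minimum tax is the binding amount.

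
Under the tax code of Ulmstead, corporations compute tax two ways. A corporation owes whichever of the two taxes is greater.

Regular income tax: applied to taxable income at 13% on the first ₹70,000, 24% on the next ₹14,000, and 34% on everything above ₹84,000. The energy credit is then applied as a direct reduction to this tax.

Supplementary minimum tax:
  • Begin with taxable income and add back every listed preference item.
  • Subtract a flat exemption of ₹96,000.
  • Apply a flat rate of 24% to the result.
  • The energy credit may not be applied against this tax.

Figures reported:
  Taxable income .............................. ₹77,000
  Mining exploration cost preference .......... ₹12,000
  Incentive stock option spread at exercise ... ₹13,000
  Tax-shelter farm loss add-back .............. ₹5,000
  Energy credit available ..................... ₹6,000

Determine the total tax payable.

₹4,780

Supplementary minimum tax:
  Adjusted income: ₹77,000 + ₹12,000 + ₹13,000 + ₹5,000 = ₹107,000
  Less exemption ₹96,000 → base ₹11,000
  ₹11,000 × 24% = ₹2,640

Regular income tax:
  ₹70,000 × 13% = ₹9,100
  ₹7,000 × 24% = ₹1,680
  → ₹10,780
  Less energy credit ₹6,000 → ₹4,780

₹4,780 > ₹2,640, so the regular income tax governs.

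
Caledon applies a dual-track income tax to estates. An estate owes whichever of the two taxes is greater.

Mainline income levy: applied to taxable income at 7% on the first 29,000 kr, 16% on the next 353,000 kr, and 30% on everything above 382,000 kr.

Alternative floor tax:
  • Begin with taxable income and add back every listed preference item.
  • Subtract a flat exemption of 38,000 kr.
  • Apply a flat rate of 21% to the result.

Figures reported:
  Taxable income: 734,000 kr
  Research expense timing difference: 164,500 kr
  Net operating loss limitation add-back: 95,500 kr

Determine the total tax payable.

Alternative floor tax:
  Adjusted income: 734,000 kr + 164,500 kr + 95,500 kr = 994,000 kr
  Less exemption 38,000 kr → base 956,000 kr
  956,000 kr × 21% = 200,760 kr

Mainline income levy:
  29,000 kr × 7% = 2,030 kr
  353,000 kr × 16% = 56,480 kr
  352,000 kr × 30% = 105,600 kr
  → 164,110 kr

200,760 kr > 164,110 kr, so the alternative floor tax is the binding amount.

200,760 kr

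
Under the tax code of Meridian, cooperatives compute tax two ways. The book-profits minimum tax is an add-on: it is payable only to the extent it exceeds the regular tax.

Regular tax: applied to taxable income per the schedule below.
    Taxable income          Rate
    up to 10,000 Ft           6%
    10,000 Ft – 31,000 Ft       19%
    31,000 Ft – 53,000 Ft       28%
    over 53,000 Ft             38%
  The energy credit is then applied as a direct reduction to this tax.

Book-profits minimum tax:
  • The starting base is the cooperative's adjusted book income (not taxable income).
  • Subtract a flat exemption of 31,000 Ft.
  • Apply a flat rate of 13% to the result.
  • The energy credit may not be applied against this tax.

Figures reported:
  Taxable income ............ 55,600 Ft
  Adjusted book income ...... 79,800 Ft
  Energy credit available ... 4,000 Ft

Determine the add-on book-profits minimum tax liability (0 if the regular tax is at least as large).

0 Ft

Book-profits minimum tax:
  Base (adjusted book income): 79,800 Ft
  Less exemption 31,000 Ft → base 48,800 Ft
  48,800 Ft × 13% = 6,344 Ft

Regular tax:
  10,000 Ft × 6% = 600 Ft
  21,000 Ft × 19% = 3,990 Ft
  22,000 Ft × 28% = 6,160 Ft
  2,600 Ft × 38% = 988 Ft
  → 11,738 Ft
  Less energy credit 4,000 Ft → 7,738 Ft

6,344 Ft ≤ 7,738 Ft, so no add-on is due.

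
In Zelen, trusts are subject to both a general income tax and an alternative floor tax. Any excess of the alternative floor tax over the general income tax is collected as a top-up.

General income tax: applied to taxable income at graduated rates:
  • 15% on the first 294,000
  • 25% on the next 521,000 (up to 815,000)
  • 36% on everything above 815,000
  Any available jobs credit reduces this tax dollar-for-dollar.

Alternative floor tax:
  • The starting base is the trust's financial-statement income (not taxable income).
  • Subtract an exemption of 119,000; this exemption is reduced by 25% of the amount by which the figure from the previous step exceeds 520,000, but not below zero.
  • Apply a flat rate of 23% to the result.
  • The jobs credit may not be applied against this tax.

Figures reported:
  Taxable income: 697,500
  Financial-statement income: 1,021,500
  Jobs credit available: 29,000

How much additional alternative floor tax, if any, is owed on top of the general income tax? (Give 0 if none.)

Alternative floor tax:
  Base (financial-statement income): 1,021,500
  Exemption: 25% × (1,021,500 − 520,000) = 125,375 ≥ 119,000, so the exemption is fully phased out
  Base: 1,021,500 − 0 = 1,021,500
  1,021,500 × 23% = 234,945

General income tax:
  294,000 × 15% = 44,100
  403,500 × 25% = 100,875
  → 144,975
  Less jobs credit 29,000 → 115,975

Excess of alternative floor tax over general income tax: 234,945 − 115,975 = 118,970.

118,970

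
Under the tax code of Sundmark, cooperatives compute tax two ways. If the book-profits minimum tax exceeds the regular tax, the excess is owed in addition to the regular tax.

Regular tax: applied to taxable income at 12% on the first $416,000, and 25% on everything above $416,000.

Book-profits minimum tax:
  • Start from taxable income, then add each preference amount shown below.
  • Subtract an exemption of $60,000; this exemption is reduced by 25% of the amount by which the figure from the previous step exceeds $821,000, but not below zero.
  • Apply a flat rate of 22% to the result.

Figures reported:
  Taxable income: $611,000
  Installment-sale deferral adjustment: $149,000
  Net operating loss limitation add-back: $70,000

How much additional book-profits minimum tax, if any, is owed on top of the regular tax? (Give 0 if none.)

Book-profits minimum tax:
  Adjusted income: $611,000 + $149,000 + $70,000 = $830,000
  Exemption: $60,000 − 25% × ($830,000 − $821,000) = $60,000 − $2,250 = $57,750
  Base: $830,000 − $57,750 = $772,250
  $772,250 × 22% = $169,895

Regular tax:
  $416,000 × 12% = $49,920
  $195,000 × 25% = $48,750
  → $98,670

Excess of book-profits minimum tax over regular tax: $169,895 − $98,670 = $71,225.

$71,225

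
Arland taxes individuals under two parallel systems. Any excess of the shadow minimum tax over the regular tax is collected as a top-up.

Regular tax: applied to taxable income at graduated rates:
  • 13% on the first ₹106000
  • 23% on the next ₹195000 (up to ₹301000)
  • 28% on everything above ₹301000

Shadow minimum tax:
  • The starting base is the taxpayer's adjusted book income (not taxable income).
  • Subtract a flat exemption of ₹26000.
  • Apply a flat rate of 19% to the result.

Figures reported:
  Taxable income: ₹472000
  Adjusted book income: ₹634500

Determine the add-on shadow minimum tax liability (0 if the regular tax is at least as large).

₹9105

Regular tax:
  ₹106000 × 13% = ₹13780
  ₹195000 × 23% = ₹44850
  ₹171000 × 28% = ₹47880
  → ₹106510

Shadow minimum tax:
  Base (adjusted book income): ₹634500
  Less exemption ₹26000 → base ₹608500
  ₹608500 × 19% = ₹115615

Excess of shadow minimum tax over regular tax: ₹115615 − ₹106510 = ₹9105.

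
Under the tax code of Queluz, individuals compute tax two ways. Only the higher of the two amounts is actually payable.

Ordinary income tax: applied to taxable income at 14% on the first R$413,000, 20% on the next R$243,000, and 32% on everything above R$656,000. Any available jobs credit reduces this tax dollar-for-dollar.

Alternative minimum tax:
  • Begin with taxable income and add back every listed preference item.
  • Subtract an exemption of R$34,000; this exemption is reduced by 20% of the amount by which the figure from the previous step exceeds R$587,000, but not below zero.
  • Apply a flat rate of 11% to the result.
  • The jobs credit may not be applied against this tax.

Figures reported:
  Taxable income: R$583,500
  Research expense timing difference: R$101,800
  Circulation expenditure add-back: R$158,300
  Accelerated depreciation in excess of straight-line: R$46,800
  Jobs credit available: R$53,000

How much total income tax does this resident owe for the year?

R$97,944

Ordinary income tax:
  R$413,000 × 14% = R$57,820
  R$170,500 × 20% = R$34,100
  → R$91,920
  Less jobs credit R$53,000 → R$38,920

Alternative minimum tax:
  Adjusted income: R$583,500 + R$101,800 + R$158,300 + R$46,800 = R$890,400
  Exemption: 20% × (R$890,400 − R$587,000) = R$60,680 ≥ R$34,000, so the exemption is fully phased out
  Base: R$890,400 − R$0 = R$890,400
  R$890,400 × 11% = R$97,944

R$97,944 > R$38,920, so the alternative minimum tax is the binding amount.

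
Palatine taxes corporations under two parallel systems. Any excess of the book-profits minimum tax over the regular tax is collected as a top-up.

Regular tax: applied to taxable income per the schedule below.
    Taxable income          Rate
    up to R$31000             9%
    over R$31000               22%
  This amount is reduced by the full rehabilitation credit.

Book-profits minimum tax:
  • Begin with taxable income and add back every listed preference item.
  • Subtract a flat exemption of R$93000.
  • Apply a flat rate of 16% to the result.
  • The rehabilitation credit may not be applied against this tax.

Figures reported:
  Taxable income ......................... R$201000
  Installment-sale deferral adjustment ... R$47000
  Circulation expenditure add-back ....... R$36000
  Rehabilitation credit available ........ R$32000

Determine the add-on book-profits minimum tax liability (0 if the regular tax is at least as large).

R$22370

Book-profits minimum tax:
  Adjusted income: R$201000 + R$47000 + R$36000 = R$284000
  Less exemption R$93000 → base R$191000
  R$191000 × 16% = R$30560

Regular tax:
  R$31000 × 9% = R$2790
  R$170000 × 22% = R$37400
  → R$40190
  Less rehabilitation credit R$32000 → R$8190

Excess of book-profits minimum tax over regular tax: R$30560 − R$8190 = R$22370.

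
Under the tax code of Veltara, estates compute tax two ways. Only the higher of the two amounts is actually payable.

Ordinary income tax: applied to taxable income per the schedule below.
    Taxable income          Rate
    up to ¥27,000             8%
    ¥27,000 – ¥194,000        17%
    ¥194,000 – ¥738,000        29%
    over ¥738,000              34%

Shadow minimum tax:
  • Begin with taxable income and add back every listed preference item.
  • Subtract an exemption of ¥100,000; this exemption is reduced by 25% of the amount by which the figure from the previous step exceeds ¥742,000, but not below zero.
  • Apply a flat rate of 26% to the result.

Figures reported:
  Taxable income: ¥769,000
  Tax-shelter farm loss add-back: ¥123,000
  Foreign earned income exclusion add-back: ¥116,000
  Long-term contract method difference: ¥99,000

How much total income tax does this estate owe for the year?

Ordinary income tax:
  ¥27,000 × 8% = ¥2,160
  ¥167,000 × 17% = ¥28,390
  ¥544,000 × 29% = ¥157,760
  ¥31,000 × 34% = ¥10,540
  → ¥198,850

Shadow minimum tax:
  Adjusted income: ¥769,000 + ¥123,000 + ¥116,000 + ¥99,000 = ¥1,107,000
  Exemption: ¥100,000 − 25% × (¥1,107,000 − ¥742,000) = ¥100,000 − ¥91,250 = ¥8,750
  Base: ¥1,107,000 − ¥8,750 = ¥1,098,250
  ¥1,098,250 × 26% = ¥285,545

¥285,545 > ¥198,850, so the shadow minimum tax is the binding amount.

¥285,545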